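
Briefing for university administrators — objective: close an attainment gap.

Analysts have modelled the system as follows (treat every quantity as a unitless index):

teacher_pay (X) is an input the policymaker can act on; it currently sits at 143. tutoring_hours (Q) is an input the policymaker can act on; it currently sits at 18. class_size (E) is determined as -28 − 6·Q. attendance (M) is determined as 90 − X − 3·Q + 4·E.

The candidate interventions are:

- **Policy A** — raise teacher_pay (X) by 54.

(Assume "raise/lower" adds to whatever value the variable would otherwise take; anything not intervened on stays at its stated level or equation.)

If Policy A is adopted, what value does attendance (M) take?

-705

Policy A (X + 54):
  X = 143 + 54 = 197
  Q = 18
  E = -28 − 6·18 = -136
  M = 90 − 197 − 3·18 + 4·(-136) = -705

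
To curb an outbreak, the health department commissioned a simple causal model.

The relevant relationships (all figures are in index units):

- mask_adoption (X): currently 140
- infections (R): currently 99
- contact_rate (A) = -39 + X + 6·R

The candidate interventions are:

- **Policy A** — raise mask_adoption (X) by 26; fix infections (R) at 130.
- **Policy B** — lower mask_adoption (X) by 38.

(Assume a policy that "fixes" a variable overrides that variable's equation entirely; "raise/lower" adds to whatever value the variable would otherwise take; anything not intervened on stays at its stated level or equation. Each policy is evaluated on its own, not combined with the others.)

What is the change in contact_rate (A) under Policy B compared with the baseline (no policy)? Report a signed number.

Baseline:
  X = 140
  R = 99
  A = -39 + 140 + 6·99 = 695
Policy B (X − 38):
  X = 140 − 38 = 102
  R = 99
  A = -39 + 102 + 6·99 = 657
Change in A: 657 − 695 = -38

-38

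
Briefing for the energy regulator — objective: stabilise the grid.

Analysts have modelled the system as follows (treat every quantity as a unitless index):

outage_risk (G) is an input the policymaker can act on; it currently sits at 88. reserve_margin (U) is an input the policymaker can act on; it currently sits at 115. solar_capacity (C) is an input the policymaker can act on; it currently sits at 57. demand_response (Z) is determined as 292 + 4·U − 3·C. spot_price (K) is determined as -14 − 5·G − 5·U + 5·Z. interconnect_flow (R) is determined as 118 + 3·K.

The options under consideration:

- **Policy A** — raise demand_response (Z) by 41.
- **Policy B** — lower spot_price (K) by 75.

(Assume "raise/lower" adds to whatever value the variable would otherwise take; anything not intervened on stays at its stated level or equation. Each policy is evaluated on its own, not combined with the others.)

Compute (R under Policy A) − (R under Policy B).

840

Policy A (Z + 41):
  G = 88
  U = 115
  C = 57
  Z = 292 + 4·115 − 3·57 (+41 from intervention) = 622
  K = -14 − 5·88 − 5·115 + 5·622 = 2081
  R = 118 + 3·2081 = 6361
Policy B (K − 75):
  G = 88
  U = 115
  C = 57
  Z = 292 + 4·115 − 3·57 = 581
  K = -14 − 5·88 − 5·115 + 5·581 (−75 from intervention) = 1801
  R = 118 + 3·1801 = 5521
R: 6361 − 5521 = 840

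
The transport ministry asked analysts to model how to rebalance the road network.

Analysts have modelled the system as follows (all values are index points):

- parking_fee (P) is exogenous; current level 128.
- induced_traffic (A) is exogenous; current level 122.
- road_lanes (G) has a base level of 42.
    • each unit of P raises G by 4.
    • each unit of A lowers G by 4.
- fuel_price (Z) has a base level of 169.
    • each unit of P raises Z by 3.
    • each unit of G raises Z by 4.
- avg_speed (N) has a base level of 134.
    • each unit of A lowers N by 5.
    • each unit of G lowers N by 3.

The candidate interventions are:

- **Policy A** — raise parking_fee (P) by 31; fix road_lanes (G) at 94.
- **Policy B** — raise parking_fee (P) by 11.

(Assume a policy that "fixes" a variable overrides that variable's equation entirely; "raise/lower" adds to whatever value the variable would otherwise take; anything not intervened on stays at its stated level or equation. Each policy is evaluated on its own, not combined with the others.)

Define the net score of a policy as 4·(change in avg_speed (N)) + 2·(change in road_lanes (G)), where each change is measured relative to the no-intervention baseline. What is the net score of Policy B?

Baseline:
  P = 128
  A = 122
  G = 42 + 4·128 − 4·122 = 66
  N = 134 − 5·122 − 3·66 = -674
Policy B (P + 11):
  P = 128 + 11 = 139
  A = 122
  G = 42 + 4·139 − 4·122 = 110
  N = 134 − 5·122 − 3·110 = -806
ΔN = -806 − (-674) = -132; ΔG = 110 − 66 = 44
Score = 4·(-132) + 2·44 = -440

-440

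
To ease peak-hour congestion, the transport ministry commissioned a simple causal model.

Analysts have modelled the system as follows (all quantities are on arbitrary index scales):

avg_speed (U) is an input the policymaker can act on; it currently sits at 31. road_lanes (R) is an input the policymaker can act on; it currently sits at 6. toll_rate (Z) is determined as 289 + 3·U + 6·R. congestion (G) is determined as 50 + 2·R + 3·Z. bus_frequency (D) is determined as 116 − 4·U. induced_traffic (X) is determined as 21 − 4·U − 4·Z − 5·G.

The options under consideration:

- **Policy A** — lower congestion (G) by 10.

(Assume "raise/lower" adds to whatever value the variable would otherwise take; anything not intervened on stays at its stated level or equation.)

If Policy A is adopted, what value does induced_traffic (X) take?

Policy A (G − 10):
  U = 31
  R = 6
  Z = 289 + 3·31 + 6·6 = 418
  G = 50 + 2·6 + 3·418 (−10 from intervention) = 1306
  X = 21 − 4·31 − 4·418 − 5·1306 = -8305

-8305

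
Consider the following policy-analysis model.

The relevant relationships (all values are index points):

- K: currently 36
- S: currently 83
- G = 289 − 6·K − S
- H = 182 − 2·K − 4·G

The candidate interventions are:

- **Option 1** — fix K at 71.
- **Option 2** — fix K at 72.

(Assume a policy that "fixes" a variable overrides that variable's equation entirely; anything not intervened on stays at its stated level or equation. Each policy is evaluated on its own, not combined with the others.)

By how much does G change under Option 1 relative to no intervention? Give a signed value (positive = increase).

-210

Baseline:
  K = 36
  S = 83
  G = 289 − 6·36 − 83 = -10
Option 1 (K := 71):
  K = 71
  S = 83
  G = 289 − 6·71 − 83 = -220
Change in G: -220 − (-10) = -210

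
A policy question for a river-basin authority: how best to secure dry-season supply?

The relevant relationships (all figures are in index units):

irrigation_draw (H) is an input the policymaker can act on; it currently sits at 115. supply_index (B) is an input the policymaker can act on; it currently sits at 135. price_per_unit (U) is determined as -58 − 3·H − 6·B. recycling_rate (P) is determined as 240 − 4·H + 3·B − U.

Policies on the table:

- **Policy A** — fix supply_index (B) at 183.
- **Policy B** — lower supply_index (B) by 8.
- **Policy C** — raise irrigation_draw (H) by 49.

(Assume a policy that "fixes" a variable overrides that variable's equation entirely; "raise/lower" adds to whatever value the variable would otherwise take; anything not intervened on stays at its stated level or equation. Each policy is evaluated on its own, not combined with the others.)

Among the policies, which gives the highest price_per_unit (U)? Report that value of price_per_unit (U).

Policy A (B := 183):
  H = 115
  B = 183
  U = -58 − 3·115 − 6·183 = -1501
Policy B (B − 8):
  H = 115
  B = 135 − 8 = 127
  U = -58 − 3·115 − 6·127 = -1165
Policy C (H + 49):
  H = 115 + 49 = 164
  B = 135
  U = -58 − 3·164 − 6·135 = -1360
Comparing — Policy A: U=-1501, Policy B: U=-1165, Policy C: U=-1360. Highest is -1165 (Policy B).

-1165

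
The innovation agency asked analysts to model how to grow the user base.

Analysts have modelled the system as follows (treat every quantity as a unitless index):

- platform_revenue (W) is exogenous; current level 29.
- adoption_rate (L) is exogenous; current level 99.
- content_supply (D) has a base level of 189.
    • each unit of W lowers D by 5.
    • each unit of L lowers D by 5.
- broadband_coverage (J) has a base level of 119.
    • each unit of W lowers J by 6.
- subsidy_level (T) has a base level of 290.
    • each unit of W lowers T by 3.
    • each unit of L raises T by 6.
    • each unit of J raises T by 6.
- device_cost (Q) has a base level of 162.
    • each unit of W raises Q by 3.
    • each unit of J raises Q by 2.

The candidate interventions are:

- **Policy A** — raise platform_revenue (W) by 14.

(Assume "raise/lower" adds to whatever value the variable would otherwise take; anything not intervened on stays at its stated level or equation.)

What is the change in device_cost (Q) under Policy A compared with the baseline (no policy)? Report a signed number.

Baseline:
  W = 29
  J = 119 − 6·29 = -55
  Q = 162 + 3·29 + 2·(-55) = 139
Policy A (W + 14):
  W = 29 + 14 = 43
  J = 119 − 6·43 = -139
  Q = 162 + 3·43 + 2·(-139) = 13
Change in Q: 13 − 139 = -126

-126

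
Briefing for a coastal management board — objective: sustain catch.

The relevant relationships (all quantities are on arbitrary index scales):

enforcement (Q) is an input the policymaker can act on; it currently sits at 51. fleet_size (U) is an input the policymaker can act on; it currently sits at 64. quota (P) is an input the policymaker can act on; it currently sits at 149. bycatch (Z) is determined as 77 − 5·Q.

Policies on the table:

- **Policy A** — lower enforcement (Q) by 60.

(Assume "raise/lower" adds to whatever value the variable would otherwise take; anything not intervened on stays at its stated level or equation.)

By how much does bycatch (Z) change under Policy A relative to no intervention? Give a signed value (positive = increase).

300

Baseline:
  Q = 51
  Z = 77 − 5·51 = -178
Policy A (Q − 60):
  Q = 51 − 60 = -9
  Z = 77 − 5·(-9) = 122
Change in Z: 122 − (-178) = 300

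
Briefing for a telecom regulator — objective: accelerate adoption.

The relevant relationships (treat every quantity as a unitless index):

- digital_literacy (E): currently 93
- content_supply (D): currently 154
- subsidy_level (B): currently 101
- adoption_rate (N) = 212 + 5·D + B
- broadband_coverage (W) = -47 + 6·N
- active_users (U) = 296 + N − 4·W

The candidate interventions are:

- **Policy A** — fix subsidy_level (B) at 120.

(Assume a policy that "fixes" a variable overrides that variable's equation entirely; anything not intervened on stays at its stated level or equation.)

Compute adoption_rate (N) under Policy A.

Policy A (B := 120):
  D = 154
  B = 120
  N = 212 + 5·154 + 120 = 1102

1102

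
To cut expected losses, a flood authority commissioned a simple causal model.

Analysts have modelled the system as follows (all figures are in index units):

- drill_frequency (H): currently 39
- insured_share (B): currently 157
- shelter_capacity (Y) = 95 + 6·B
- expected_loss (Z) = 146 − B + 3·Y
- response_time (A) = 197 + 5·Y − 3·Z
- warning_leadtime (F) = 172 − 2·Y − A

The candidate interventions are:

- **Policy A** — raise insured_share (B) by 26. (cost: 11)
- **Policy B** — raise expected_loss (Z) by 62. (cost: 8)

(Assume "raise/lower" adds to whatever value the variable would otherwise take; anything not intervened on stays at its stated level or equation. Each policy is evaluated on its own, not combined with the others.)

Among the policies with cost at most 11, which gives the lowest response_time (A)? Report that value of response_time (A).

Policy A (B + 26):
  B = 157 + 26 = 183
  Y = 95 + 6·183 = 1193
  Z = 146 − 183 + 3·1193 = 3542
  A = 197 + 5·1193 − 3·3542 = -4464
Policy B (Z + 62):
  B = 157
  Y = 95 + 6·157 = 1037
  Z = 146 − 157 + 3·1037 (+62 from intervention) = 3162
  A = 197 + 5·1037 − 3·3162 = -4104
Comparing — Policy A: A=-4464, Policy B: A=-4104. Lowest is -4464 (Policy A).

-4464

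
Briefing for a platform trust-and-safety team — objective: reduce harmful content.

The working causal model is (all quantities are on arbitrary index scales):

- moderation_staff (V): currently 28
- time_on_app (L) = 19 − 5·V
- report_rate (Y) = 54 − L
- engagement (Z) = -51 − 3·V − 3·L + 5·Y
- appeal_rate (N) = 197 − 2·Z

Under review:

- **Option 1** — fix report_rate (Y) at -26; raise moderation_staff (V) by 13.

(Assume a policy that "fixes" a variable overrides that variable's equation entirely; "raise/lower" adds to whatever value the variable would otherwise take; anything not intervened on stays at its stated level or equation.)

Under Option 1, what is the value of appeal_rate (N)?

Option 1 (Y := -26, V + 13):
  V = 28 + 13 = 41
  L = 19 − 5·41 = -186
  Y = -26
  Z = -51 − 3·41 − 3·(-186) + 5·(-26) = 254
  N = 197 − 2·254 = -311

-311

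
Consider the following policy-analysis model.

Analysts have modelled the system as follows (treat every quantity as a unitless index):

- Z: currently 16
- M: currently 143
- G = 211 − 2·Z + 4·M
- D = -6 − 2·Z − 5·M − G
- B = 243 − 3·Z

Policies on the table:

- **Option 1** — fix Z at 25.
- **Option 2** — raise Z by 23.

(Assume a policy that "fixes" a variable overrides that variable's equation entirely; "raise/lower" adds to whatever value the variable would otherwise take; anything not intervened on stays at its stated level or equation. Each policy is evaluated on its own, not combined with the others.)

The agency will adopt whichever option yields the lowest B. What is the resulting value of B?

Option 1 (Z := 25):
  Z = 25
  B = 243 − 3·25 = 168
Option 2 (Z + 23):
  Z = 16 + 23 = 39
  B = 243 − 3·39 = 126
Comparing — Option 1: B=168, Option 2: B=126. Lowest is 126 (Option 2).

126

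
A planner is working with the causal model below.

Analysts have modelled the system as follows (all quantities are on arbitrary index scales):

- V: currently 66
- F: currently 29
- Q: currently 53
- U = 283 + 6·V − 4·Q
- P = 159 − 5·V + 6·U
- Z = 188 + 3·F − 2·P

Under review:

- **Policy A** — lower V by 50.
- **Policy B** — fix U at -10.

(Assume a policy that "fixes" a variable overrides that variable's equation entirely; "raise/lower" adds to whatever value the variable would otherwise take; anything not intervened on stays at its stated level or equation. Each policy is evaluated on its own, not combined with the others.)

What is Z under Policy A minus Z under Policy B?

-2624

Policy A (V − 50):
  V = 66 − 50 = 16
  F = 29
  Q = 53
  U = 283 + 6·16 − 4·53 = 167
  P = 159 − 5·16 + 6·167 = 1081
  Z = 188 + 3·29 − 2·1081 = -1887
Policy B (U := -10):
  V = 66
  F = 29
  Q = 53
  U = -10
  P = 159 − 5·66 + 6·(-10) = -231
  Z = 188 + 3·29 − 2·(-231) = 737
Z: -1887 − 737 = -2624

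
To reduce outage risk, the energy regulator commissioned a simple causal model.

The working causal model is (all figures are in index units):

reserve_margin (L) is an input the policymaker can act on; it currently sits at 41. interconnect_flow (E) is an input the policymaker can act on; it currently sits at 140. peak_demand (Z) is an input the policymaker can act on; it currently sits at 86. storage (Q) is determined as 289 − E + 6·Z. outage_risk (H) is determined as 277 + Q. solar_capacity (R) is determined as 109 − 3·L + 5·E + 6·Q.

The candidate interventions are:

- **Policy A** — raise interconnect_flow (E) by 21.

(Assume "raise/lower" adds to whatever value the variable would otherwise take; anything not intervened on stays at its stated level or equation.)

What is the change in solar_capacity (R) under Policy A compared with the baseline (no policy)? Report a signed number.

-21

Baseline:
  L = 41
  E = 140
  Z = 86
  Q = 289 − 140 + 6·86 = 665
  R = 109 − 3·41 + 5·140 + 6·665 = 4676
Policy A (E + 21):
  L = 41
  E = 140 + 21 = 161
  Z = 86
  Q = 289 − 161 + 6·86 = 644
  R = 109 − 3·41 + 5·161 + 6·644 = 4655
Change in R: 4655 − 4676 = -21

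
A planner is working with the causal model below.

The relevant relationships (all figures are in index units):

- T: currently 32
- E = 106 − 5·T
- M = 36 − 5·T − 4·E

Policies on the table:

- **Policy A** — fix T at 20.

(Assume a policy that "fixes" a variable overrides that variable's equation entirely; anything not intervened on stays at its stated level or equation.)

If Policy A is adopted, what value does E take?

Policy A (T := 20):
  T = 20
  E = 106 − 5·20 = 6

6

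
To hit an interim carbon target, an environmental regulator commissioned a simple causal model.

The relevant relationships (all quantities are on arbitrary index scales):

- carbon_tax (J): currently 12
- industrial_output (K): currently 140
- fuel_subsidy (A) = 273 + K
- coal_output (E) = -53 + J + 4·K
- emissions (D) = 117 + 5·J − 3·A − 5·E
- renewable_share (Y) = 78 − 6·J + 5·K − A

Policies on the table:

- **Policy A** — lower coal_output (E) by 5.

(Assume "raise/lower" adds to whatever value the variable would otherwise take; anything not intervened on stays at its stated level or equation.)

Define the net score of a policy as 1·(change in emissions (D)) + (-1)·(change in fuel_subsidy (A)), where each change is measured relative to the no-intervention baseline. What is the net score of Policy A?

25

Baseline:
  J = 12
  K = 140
  A = 273 + 140 = 413
  E = -53 + 12 + 4·140 = 519
  D = 117 + 5·12 − 3·413 − 5·519 = -3657
Policy A (E − 5):
  J = 12
  K = 140
  A = 273 + 140 = 413
  E = -53 + 12 + 4·140 (−5 from intervention) = 514
  D = 117 + 5·12 − 3·413 − 5·514 = -3632
ΔD = -3632 − (-3657) = 25; ΔA = 413 − 413 = 0
Score = 1·25 + (-1)·0 = 25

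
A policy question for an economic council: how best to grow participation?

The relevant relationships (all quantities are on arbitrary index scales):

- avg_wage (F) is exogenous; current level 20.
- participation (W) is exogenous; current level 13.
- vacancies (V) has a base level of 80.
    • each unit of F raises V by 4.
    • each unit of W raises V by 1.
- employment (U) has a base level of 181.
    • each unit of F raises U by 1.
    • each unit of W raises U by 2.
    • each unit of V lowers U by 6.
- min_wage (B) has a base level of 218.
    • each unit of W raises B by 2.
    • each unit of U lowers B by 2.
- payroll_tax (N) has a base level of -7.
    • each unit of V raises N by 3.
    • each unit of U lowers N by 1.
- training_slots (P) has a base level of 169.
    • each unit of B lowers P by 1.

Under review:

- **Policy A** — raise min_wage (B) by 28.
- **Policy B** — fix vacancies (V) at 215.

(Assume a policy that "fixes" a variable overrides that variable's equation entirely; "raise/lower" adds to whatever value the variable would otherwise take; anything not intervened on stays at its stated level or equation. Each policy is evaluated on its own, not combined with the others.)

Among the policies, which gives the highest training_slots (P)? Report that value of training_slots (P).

-1725

Policy A (B + 28):
  F = 20
  W = 13
  V = 80 + 4·20 + 13 = 173
  U = 181 + 20 + 2·13 − 6·173 = -811
  B = 218 + 2·13 − 2·(-811) (+28 from intervention) = 1894
  P = 169 − 1894 = -1725
Policy B (V := 215):
  F = 20
  W = 13
  V = 215
  U = 181 + 20 + 2·13 − 6·215 = -1063
  B = 218 + 2·13 − 2·(-1063) = 2370
  P = 169 − 2370 = -2201
Comparing — Policy A: P=-1725, Policy B: P=-2201. Highest is -1725 (Policy A).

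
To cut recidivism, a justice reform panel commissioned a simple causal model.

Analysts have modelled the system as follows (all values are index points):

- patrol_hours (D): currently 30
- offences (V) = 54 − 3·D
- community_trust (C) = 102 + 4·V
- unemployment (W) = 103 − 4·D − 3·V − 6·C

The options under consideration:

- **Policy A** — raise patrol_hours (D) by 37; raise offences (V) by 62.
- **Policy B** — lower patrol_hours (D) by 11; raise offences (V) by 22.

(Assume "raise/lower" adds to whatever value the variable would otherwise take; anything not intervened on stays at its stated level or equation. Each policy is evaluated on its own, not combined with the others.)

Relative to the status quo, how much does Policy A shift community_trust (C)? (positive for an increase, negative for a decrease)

Baseline:
  D = 30
  V = 54 − 3·30 = -36
  C = 102 + 4·(-36) = -42
Policy A (D + 37, V + 62):
  D = 30 + 37 = 67
  V = 54 − 3·67 (+62 from intervention) = -85
  C = 102 + 4·(-85) = -238
Change in C: -238 − (-42) = -196

-196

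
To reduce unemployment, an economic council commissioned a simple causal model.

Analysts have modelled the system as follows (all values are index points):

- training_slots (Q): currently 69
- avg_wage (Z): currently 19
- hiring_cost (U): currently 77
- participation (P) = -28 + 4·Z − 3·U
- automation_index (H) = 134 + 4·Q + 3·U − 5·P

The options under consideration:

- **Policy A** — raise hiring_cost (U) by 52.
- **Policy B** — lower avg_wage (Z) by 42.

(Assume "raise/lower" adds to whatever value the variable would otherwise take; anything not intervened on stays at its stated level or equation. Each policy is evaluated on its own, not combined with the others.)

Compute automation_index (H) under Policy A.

2492

Policy A (U + 52):
  Q = 69
  Z = 19
  U = 77 + 52 = 129
  P = -28 + 4·19 − 3·129 = -339
  H = 134 + 4·69 + 3·129 − 5·(-339) = 2492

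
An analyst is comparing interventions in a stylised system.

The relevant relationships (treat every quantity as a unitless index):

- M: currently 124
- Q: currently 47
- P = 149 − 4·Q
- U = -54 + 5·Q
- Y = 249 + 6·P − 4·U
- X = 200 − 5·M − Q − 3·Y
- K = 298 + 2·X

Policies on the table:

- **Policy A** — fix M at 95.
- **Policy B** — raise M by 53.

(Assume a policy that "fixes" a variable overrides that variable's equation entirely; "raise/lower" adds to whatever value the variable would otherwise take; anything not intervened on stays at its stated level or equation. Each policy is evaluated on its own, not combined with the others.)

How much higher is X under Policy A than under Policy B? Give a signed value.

410

Policy A (M := 95):
  M = 95
  Q = 47
  P = 149 − 4·47 = -39
  U = -54 + 5·47 = 181
  Y = 249 + 6·(-39) − 4·181 = -709
  X = 200 − 5·95 − 47 − 3·(-709) = 1805
Policy B (M + 53):
  M = 124 + 53 = 177
  Q = 47
  P = 149 − 4·47 = -39
  U = -54 + 5·47 = 181
  Y = 249 + 6·(-39) − 4·181 = -709
  X = 200 − 5·177 − 47 − 3·(-709) = 1395
X: 1805 − 1395 = 410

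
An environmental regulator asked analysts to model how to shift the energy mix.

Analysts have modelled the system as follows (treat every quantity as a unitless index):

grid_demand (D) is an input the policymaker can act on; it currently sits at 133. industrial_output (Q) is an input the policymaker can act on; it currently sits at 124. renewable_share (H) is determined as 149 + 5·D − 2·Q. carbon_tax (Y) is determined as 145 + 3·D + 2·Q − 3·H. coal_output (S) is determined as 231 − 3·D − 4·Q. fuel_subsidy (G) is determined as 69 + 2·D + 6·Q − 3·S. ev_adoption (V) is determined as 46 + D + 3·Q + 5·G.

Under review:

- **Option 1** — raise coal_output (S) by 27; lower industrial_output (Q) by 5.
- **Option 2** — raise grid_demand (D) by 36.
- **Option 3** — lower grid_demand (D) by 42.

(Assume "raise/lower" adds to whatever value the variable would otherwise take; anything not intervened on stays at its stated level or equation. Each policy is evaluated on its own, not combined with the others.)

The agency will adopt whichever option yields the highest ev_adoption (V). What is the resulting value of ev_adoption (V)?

Option 1 (S + 27, Q − 5):
  D = 133
  Q = 124 − 5 = 119
  S = 231 − 3·133 − 4·119 (+27 from intervention) = -617
  G = 69 + 2·133 + 6·119 − 3·(-617) = 2900
  V = 46 + 133 + 3·119 + 5·2900 = 15036
Option 2 (D + 36):
  D = 133 + 36 = 169
  Q = 124
  S = 231 − 3·169 − 4·124 = -772
  G = 69 + 2·169 + 6·124 − 3·(-772) = 3467
  V = 46 + 169 + 3·124 + 5·3467 = 17922
Option 3 (D − 42):
  D = 133 − 42 = 91
  Q = 124
  S = 231 − 3·91 − 4·124 = -538
  G = 69 + 2·91 + 6·124 − 3·(-538) = 2609
  V = 46 + 91 + 3·124 + 5·2609 = 13554
Comparing — Option 1: V=15036, Option 2: V=17922, Option 3: V=13554. Highest is 17922 (Option 2).

17922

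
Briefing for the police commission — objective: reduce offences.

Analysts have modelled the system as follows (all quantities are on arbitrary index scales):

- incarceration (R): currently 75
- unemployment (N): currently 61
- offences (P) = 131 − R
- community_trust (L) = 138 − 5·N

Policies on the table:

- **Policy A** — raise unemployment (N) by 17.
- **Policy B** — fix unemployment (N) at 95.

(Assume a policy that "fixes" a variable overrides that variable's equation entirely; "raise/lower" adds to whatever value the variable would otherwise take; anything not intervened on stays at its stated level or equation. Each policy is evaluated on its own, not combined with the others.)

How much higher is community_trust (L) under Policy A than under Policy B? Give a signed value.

Policy A (N + 17):
  N = 61 + 17 = 78
  L = 138 − 5·78 = -252
Policy B (N := 95):
  N = 95
  L = 138 − 5·95 = -337
L: -252 − (-337) = 85

85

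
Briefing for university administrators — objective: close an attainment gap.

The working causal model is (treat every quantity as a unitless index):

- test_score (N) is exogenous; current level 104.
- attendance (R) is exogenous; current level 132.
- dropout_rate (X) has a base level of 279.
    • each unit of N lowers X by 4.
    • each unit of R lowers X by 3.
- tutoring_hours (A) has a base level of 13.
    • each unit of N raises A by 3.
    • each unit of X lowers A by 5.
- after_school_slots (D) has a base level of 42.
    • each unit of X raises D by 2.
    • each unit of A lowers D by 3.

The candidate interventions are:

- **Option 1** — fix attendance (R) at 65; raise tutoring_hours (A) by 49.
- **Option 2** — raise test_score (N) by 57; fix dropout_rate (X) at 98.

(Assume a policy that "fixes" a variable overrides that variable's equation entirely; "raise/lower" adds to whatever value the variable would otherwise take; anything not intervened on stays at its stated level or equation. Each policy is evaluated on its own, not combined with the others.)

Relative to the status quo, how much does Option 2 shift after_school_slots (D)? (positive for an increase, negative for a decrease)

Baseline:
  N = 104
  R = 132
  X = 279 − 4·104 − 3·132 = -533
  A = 13 + 3·104 − 5·(-533) = 2990
  D = 42 + 2·(-533) − 3·2990 = -9994
Option 2 (N + 57, X := 98):
  N = 104 + 57 = 161
  R = 132
  X = 98
  A = 13 + 3·161 − 5·98 = 6
  D = 42 + 2·98 − 3·6 = 220
Change in D: 220 − (-9994) = 10214

10214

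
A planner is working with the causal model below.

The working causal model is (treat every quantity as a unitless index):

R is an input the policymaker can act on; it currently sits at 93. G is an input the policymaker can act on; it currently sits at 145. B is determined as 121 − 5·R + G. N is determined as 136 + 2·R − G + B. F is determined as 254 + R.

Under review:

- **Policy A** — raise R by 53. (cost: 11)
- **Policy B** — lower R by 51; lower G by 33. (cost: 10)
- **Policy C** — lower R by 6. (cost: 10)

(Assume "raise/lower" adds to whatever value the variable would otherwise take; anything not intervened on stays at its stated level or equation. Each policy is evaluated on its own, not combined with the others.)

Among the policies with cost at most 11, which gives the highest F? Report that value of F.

Policy A (R + 53):
  R = 93 + 53 = 146
  F = 254 + 146 = 400
Policy B (R − 51, G − 33):
  R = 93 − 51 = 42
  F = 254 + 42 = 296
Policy C (R − 6):
  R = 93 − 6 = 87
  F = 254 + 87 = 341
Comparing — Policy A: F=400, Policy B: F=296, Policy C: F=341. Highest is 400 (Policy A).

400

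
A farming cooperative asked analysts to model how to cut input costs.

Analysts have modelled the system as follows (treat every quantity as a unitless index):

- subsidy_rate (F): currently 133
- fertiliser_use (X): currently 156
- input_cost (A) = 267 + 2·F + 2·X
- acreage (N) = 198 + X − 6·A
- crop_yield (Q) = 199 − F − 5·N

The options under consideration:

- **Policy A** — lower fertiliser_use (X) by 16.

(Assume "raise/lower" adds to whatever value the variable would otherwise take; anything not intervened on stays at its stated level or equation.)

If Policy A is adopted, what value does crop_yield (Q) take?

22766

Policy A (X − 16):
  F = 133
  X = 156 − 16 = 140
  A = 267 + 2·133 + 2·140 = 813
  N = 198 + 140 − 6·813 = -4540
  Q = 199 − 133 − 5·(-4540) = 22766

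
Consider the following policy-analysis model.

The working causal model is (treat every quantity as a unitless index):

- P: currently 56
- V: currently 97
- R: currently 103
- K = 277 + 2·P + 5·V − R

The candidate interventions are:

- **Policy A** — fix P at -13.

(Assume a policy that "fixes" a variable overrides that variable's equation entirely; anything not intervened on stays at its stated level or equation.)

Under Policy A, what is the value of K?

633

Policy A (P := -13):
  P = -13
  V = 97
  R = 103
  K = 277 + 2·(-13) + 5·97 − 103 = 633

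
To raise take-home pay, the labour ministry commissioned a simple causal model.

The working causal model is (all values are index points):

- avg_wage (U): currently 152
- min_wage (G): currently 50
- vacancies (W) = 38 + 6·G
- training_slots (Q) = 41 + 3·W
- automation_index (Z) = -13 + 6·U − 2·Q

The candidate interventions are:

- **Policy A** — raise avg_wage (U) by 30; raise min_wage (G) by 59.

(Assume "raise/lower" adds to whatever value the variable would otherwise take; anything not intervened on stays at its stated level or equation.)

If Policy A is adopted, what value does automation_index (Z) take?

Policy A (U + 30, G + 59):
  U = 152 + 30 = 182
  G = 50 + 59 = 109
  W = 38 + 6·109 = 692
  Q = 41 + 3·692 = 2117
  Z = -13 + 6·182 − 2·2117 = -3155

-3155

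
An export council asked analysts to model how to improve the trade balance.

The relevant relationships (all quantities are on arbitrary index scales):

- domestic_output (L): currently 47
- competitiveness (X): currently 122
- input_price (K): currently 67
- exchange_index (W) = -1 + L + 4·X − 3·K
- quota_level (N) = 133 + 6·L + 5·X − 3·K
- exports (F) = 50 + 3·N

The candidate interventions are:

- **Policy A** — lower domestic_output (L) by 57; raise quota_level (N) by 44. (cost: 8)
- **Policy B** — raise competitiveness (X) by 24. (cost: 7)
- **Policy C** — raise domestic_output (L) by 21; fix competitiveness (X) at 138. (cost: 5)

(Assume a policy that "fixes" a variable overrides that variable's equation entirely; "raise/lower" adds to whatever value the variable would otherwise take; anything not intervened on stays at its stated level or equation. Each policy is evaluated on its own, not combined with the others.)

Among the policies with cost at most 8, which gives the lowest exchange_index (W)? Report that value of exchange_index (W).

276

Policy A (L − 57, N + 44):
  L = 47 − 57 = -10
  X = 122
  K = 67
  W = -1 + (-10) + 4·122 − 3·67 = 276
Policy B (X + 24):
  L = 47
  X = 122 + 24 = 146
  K = 67
  W = -1 + 47 + 4·146 − 3·67 = 429
Policy C (L + 21, X := 138):
  L = 47 + 21 = 68
  X = 138
  K = 67
  W = -1 + 68 + 4·138 − 3·67 = 418
Comparing — Policy A: W=276, Policy B: W=429, Policy C: W=418. Lowest is 276 (Policy A).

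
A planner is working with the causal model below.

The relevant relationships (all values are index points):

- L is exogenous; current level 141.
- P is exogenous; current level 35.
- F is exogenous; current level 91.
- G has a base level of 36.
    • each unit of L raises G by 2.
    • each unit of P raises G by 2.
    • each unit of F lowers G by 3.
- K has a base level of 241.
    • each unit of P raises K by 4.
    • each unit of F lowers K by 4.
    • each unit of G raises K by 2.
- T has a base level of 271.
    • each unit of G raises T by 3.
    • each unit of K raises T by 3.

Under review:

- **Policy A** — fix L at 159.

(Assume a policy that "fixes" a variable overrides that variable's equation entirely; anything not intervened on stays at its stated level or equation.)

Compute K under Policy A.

Policy A (L := 159):
  L = 159
  P = 35
  F = 91
  G = 36 + 2·159 + 2·35 − 3·91 = 151
  K = 241 + 4·35 − 4·91 + 2·151 = 319

319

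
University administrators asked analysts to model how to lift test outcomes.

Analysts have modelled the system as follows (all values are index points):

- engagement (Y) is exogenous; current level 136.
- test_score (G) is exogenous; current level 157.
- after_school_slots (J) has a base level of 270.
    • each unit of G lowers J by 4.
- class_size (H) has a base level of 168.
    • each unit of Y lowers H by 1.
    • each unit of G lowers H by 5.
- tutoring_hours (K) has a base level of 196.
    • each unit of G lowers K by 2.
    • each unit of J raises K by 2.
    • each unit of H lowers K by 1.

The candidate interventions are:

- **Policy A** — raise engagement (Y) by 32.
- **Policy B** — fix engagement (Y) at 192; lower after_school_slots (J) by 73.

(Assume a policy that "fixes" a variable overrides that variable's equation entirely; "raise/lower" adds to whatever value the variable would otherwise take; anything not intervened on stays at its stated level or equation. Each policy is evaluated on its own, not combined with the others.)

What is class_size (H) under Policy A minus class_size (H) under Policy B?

Policy A (Y + 32):
  Y = 136 + 32 = 168
  G = 157
  H = 168 − 168 − 5·157 = -785
Policy B (Y := 192, J − 73):
  Y = 192
  G = 157
  H = 168 − 192 − 5·157 = -809
H: -785 − (-809) = 24

24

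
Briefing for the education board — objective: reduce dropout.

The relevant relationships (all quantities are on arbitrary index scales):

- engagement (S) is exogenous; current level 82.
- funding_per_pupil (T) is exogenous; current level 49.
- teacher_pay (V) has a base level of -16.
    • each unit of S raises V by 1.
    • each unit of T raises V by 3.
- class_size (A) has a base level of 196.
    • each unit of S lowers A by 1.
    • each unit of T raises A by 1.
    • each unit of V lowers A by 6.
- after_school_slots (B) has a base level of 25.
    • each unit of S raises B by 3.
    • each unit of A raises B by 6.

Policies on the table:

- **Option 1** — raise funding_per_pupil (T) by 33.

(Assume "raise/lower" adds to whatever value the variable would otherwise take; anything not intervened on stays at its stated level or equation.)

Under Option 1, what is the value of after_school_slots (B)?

Option 1 (T + 33):
  S = 82
  T = 49 + 33 = 82
  V = -16 + 82 + 3·82 = 312
  A = 196 − 82 + 82 − 6·312 = -1676
  B = 25 + 3·82 + 6·(-1676) = -9785

-9785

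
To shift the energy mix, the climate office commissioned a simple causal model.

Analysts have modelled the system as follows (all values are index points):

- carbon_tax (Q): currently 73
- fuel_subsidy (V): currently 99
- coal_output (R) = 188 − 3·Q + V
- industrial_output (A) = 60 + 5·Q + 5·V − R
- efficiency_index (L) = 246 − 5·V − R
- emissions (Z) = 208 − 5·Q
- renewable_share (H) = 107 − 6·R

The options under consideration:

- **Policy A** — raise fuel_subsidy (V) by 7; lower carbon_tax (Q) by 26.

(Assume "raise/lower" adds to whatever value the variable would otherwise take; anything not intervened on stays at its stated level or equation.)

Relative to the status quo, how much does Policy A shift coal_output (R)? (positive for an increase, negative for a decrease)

Baseline:
  Q = 73
  V = 99
  R = 188 − 3·73 + 99 = 68
Policy A (V + 7, Q − 26):
  Q = 73 − 26 = 47
  V = 99 + 7 = 106
  R = 188 − 3·47 + 106 = 153
Change in R: 153 − 68 = 85

85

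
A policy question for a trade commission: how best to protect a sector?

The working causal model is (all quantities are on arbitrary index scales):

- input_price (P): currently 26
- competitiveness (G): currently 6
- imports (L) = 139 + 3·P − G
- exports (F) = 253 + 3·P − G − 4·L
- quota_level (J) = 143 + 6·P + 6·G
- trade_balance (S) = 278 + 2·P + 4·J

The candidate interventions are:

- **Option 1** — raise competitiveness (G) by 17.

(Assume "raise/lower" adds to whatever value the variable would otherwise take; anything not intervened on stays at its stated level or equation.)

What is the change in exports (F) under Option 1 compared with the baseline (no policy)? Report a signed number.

Baseline:
  P = 26
  G = 6
  L = 139 + 3·26 − 6 = 211
  F = 253 + 3·26 − 6 − 4·211 = -519
Option 1 (G + 17):
  P = 26
  G = 6 + 17 = 23
  L = 139 + 3·26 − 23 = 194
  F = 253 + 3·26 − 23 − 4·194 = -468
Change in F: -468 − (-519) = 51

51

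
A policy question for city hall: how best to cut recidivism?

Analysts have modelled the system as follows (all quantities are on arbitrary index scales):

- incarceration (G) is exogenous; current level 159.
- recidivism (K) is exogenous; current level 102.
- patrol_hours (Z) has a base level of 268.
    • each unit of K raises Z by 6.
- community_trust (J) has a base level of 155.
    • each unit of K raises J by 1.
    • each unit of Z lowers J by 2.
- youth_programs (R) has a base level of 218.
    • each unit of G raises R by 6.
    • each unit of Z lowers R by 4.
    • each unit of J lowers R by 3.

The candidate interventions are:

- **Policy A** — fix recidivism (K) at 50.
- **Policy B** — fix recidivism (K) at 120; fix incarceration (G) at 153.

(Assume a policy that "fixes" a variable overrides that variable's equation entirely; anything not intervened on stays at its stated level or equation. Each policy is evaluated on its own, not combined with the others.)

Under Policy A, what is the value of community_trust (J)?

-931

Policy A (K := 50):
  K = 50
  Z = 268 + 6·50 = 568
  J = 155 + 50 − 2·568 = -931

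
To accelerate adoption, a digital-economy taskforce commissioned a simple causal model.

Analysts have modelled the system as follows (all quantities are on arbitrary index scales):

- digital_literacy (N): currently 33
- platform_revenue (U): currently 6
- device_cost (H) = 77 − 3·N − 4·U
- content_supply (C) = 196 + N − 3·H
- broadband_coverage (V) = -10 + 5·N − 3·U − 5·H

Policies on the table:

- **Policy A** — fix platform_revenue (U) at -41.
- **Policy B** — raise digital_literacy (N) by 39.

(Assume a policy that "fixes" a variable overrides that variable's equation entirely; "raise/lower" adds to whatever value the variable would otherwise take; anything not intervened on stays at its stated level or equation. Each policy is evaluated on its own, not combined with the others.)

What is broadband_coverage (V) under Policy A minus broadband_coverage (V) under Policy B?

-1579

Policy A (U := -41):
  N = 33
  U = -41
  H = 77 − 3·33 − 4·(-41) = 142
  V = -10 + 5·33 − 3·(-41) − 5·142 = -432
Policy B (N + 39):
  N = 33 + 39 = 72
  U = 6
  H = 77 − 3·72 − 4·6 = -163
  V = -10 + 5·72 − 3·6 − 5·(-163) = 1147
V: -432 − 1147 = -1579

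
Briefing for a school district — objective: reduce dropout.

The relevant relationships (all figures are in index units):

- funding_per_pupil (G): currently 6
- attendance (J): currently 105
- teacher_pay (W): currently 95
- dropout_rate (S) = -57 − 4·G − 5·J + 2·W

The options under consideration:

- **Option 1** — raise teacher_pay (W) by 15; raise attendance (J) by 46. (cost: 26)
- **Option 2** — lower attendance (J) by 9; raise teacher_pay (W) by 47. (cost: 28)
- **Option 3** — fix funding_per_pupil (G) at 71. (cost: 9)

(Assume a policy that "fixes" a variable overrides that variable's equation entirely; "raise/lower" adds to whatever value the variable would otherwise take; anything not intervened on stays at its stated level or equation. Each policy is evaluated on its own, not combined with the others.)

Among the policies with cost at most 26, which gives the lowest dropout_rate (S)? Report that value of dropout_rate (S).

Option 1 (W + 15, J + 46):
  G = 6
  J = 105 + 46 = 151
  W = 95 + 15 = 110
  S = -57 − 4·6 − 5·151 + 2·110 = -616
Option 3 (G := 71):
  G = 71
  J = 105
  W = 95
  S = -57 − 4·71 − 5·105 + 2·95 = -676
Comparing — Option 1: S=-616, Option 3: S=-676. Lowest is -676 (Option 3).

-676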